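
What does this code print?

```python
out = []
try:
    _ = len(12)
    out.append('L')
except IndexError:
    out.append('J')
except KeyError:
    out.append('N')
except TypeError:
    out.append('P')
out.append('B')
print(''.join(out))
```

Execution trace: 'P' (except TypeError) → 'B' (after the try/except). Output: PB

Answer: PB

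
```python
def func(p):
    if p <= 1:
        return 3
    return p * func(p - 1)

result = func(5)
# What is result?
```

func(5) = 5 * 4 * 3 * 2 * 3 = 360

Answer: 360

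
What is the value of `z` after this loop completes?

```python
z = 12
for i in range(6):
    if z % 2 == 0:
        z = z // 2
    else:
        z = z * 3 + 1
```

Collatz-style transformation from 12
`z` takes the values: 12 → 6 → 3 → 10 → 5 → 16 → 8

Answer: 8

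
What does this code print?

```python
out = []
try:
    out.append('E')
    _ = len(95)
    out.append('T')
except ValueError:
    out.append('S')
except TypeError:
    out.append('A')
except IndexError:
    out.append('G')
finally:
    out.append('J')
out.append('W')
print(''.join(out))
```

Execution trace: 'E' (try body) → 'A' (except TypeError) → 'J' (finally) → 'W' (after the try/except). Output: EAJW

Answer: EAJW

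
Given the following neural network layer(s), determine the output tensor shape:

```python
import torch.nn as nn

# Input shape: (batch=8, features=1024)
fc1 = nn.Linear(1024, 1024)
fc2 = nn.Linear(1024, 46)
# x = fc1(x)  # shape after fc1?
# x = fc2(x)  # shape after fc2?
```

Input: (8, 1024) -> after fc1: (8, 1024) -> Output: (8, 46)

Answer: (8, 46)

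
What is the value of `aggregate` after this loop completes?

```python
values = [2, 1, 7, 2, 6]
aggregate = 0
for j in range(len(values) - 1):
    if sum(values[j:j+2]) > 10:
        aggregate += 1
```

Count windows with sum > 10
`aggregate` takes the values: 0

Answer: 0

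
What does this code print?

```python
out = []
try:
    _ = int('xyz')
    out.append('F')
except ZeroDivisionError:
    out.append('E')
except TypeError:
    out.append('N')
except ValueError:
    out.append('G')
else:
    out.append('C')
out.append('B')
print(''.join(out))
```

Execution trace: 'G' (except ValueError) → 'B' (after the try/except). Output: GB

Answer: GB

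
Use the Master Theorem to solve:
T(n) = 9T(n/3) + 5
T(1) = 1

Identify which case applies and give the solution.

a=9, b=3, f(n)=5. log_3(9) = 2. Since c=0 < 2, Case 1 applies: T(n) = Θ(n^log_b(a)) = O(n^2).

Answer: O(n^2) - Case 1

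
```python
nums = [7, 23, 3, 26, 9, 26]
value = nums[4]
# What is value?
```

Trace:
`nums = [7, 23, 3, 26, 9, 26]` → nums = [7, 23, 3, 26, 9, 26]
`value = nums[4]` → value = 9
So value = 9

Answer: 9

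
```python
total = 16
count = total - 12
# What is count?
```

Trace:
`total = 16` → total = 16
`count = total - 12` → count = 4
So count = 4

Answer: 4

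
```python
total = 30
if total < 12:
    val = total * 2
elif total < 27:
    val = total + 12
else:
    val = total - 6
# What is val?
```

Trace:
`total = 30` → total = 30
`if total < 12: ...` → total < 12 is False, total < 27 is False, take else branch → val = 24
So val = 24

Answer: 24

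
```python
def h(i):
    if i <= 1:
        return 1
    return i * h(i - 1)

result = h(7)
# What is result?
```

h(7) = 7 * 6 * 5 * 4 * 3 * 2 * 1 = 5040

Answer: 5040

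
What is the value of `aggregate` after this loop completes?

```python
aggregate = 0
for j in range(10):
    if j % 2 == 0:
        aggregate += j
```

Sum of even numbers 0 to 9
`aggregate` takes the values: 0 → 2 → 6 → 12 → 20

Answer: 20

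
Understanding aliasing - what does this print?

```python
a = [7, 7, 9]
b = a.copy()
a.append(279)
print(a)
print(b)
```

Key concept: list.copy() creates independent copy.
Step by step:
`a = [7, 7, 9]` → a = [7, 7, 9]
`b = a.copy()` → b = [7, 7, 9]
`a.append(279)` → a = [7, 7, 9, 279]
`print(a)` → prints [7, 7, 9, 279]
`print(b)` → prints [7, 7, 9]

Answer:
[7, 7, 9, 279]
[7, 7, 9]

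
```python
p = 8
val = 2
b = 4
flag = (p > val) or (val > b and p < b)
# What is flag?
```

Trace:
`p = 8` → p = 8
`val = 2` → val = 2
`b = 4` → b = 4
`flag = (p > val) or (val > b and p < b)` → flag = True
So flag = True

Answer: True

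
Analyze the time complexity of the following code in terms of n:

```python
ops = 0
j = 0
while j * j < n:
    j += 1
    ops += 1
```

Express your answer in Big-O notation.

Each loop level contributes: √n. Multiplying the contributions gives O(√n).

Answer: O(√n)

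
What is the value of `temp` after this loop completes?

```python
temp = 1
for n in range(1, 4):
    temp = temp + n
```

Start at 1, add 1 through 3
`temp` takes the values: 1 → 2 → 4 → 7

Answer: 7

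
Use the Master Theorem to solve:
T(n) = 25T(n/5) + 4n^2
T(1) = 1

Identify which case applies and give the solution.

a=25, b=5, f(n)=4n^2. log_5(25) = 2. Since c=2 = 2, Case 2 applies: T(n) = Θ(n^log_b(a) · log n) = O(n^2 log n).

Answer: O(n^2 log n) - Case 2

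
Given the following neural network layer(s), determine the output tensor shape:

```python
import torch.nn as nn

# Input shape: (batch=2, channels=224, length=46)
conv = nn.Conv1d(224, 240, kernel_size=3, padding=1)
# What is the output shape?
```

Input: (2, 224, 46) -> Output: (2, 240, 46)

Answer: (2, 240, 46)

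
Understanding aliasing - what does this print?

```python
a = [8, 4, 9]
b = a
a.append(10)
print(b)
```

Key concept: basic list aliasing.
Step by step:
`a = [8, 4, 9]` → a = [8, 4, 9]
`b = a` → b = [8, 4, 9] (same object as a)
`a.append(10)` → a = [8, 4, 9, 10] (same object as b); b = [8, 4, 9, 10] (same object as a)
`print(b)` → prints [8, 4, 9, 10]

Answer: [8, 4, 9, 10]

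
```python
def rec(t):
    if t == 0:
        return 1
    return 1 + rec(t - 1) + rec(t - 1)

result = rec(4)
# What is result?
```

rec(t) = 1 + 2·rec(t-1), rec(0)=1. Closed form: (1+1)·2^4 - 1 = 31.

Answer: 31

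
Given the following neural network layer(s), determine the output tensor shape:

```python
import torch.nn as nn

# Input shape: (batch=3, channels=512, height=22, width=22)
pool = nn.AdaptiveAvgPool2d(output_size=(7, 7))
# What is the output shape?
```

Input: (3, 512, 22, 22) -> Output: (3, 512, 7, 7)

Answer: (3, 512, 7, 7)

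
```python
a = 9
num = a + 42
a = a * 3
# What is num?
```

Trace:
`a = 9` → a = 9
`num = a + 42` → num = 51
`a = a * 3` → a = 27
So num = 51

Answer: 51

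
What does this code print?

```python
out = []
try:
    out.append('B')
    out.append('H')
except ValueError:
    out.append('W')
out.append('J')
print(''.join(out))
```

Execution trace: 'B' (try body) → 'H' (try body, no exception) → 'J' (after the try/except). Output: BHJ

Answer: BHJ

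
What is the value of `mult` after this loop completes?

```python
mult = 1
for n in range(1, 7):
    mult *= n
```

6! = 720
`mult` takes the values: 1 → 2 → 6 → 24 → 120 → 720

Answer: 720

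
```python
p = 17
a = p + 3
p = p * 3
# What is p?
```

Trace:
`p = 17` → p = 17
`a = p + 3` → a = 20
`p = p * 3` → p = 51
So p = 51

Answer: 51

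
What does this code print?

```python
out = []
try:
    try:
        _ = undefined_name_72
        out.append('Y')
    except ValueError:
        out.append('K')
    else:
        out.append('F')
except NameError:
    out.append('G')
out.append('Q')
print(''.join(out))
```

Execution trace: 'G' (outer except NameError) → 'Q' (after the try/except). Output: GQ

Answer: GQ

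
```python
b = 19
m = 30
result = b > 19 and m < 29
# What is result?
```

Trace:
`b = 19` → b = 19
`m = 30` → m = 30
`result = b > 19 and m < 29` → result = False
So result = False

Answer: False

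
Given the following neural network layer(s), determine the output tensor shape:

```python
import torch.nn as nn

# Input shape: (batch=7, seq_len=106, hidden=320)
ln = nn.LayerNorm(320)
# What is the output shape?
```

Input: (7, 106, 320) -> Output: (7, 106, 320)

Answer: (7, 106, 320)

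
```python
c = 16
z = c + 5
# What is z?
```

Trace:
`c = 16` → c = 16
`z = c + 5` → z = 21
So z = 21

Answer: 21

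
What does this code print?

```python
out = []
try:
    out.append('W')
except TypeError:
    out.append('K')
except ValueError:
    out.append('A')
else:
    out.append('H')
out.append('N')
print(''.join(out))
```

Execution trace: 'W' (try body, no exception) → 'H' (else) → 'N' (after the try/except). Output: WHN

Answer: WHN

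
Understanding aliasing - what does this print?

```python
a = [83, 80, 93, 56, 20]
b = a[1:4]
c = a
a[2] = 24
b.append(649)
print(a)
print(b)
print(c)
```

Key concept: slice vs alias.
Step by step:
`a = [83, 80, 93, 56, 20]` → a = [83, 80, 93, 56, 20]
`b = a[1:4]` → b = [80, 93, 56]
`c = a` → c = [83, 80, 93, 56, 20] (same object as a)
`a[2] = 24` → a = [83, 80, 24, 56, 20] (same object as c); c = [83, 80, 24, 56, 20] (same object as a)
`b.append(649)` → b = [80, 93, 56, 649]
`print(a)` → prints [83, 80, 24, 56, 20]
`print(b)` → prints [80, 93, 56, 649]
`print(c)` → prints [83, 80, 24, 56, 20]

Answer:
[83, 80, 24, 56, 20]
[80, 93, 56, 649]
[83, 80, 24, 56, 20]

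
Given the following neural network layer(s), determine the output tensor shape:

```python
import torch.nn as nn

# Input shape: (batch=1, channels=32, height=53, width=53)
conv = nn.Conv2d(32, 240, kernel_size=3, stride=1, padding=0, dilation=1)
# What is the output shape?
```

Input: (1, 32, 53, 53) -> Output: (1, 240, 51, 51)

Answer: (1, 240, 51, 51)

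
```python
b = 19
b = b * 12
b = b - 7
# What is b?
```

Trace:
`b = 19` → b = 19
`b = b * 12` → b = 228
`b = b - 7` → b = 221
So b = 221

Answer: 221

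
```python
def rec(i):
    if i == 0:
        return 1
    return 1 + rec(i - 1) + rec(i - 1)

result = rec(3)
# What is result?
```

rec(i) = 1 + 2·rec(i-1), rec(0)=1. Closed form: (1+1)·2^3 - 1 = 15.

Answer: 15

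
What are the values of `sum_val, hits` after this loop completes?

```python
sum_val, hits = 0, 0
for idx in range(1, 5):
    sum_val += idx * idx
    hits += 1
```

Sum of squares and count
`sum_val, hits` takes the values: (0, 0) → (1, 0) → (1, 1) → (5, 1) → (5, 2) → (14, 2) → (14, 3) → (30, 3) → (30, 4)

Answer: 30, 4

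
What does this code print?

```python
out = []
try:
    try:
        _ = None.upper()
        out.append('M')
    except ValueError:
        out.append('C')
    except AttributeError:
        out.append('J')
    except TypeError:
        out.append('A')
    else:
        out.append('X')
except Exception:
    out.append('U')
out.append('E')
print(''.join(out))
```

Execution trace: 'J' (inner except AttributeError) → 'E' (after the try/except). Output: JE

Answer: JE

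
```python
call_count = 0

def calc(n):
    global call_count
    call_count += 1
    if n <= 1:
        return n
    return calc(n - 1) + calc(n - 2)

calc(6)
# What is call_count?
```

Calls(n) = 1 + Calls(n-1) + Calls(n-2); Calls(0)=Calls(1)=1. For n=6 this gives 25.

Answer: 25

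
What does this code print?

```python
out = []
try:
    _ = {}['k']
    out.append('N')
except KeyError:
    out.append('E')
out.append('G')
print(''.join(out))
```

Execution trace: 'E' (except KeyError) → 'G' (after the try/except). Output: EG

Answer: EG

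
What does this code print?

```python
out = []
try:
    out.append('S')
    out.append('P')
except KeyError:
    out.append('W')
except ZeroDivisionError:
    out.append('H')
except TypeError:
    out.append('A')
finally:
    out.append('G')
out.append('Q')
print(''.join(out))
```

Execution trace: 'S' (try body) → 'P' (try body, no exception) → 'G' (finally) → 'Q' (after the try/except). Output: SPGQ

Answer: SPGQ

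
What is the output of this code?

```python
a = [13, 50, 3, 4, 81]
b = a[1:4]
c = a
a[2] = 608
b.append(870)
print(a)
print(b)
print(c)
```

Key concept: slice vs alias.
Step by step:
`a = [13, 50, 3, 4, 81]` → a = [13, 50, 3, 4, 81]
`b = a[1:4]` → b = [50, 3, 4]
`c = a` → c = [13, 50, 3, 4, 81] (same object as a)
`a[2] = 608` → a = [13, 50, 608, 4, 81] (same object as c); c = [13, 50, 608, 4, 81] (same object as a)
`b.append(870)` → b = [50, 3, 4, 870]
`print(a)` → prints [13, 50, 608, 4, 81]
`print(b)` → prints [50, 3, 4, 870]
`print(c)` → prints [13, 50, 608, 4, 81]

Answer:
[13, 50, 608, 4, 81]
[50, 3, 4, 870]
[13, 50, 608, 4, 81]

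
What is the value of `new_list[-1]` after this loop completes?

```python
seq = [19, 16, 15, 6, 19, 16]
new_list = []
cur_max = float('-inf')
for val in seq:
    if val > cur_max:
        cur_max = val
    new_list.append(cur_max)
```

Running max ends at 19
`new_list` takes the values: [] → [19] → [19, 19] → [19, 19, 19] → [19, 19, 19, 19] → [19, 19, 19, 19, 19] → [19, 19, 19, 19, 19, 19]
So `new_list[-1]` = 19

Answer: 19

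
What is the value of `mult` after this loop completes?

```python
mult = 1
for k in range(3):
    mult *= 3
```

3^3 = 27
`mult` takes the values: 1 → 3 → 9 → 27

Answer: 27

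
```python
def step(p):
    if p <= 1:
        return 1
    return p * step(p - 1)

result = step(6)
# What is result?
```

step(6) = 6 * 5 * 4 * 3 * 2 * 1 = 720

Answer: 720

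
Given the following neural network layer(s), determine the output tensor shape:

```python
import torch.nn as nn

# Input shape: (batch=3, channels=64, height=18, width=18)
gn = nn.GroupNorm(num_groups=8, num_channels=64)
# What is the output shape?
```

Input: (3, 64, 18, 18) -> Output: (3, 64, 18, 18)

Answer: (3, 64, 18, 18)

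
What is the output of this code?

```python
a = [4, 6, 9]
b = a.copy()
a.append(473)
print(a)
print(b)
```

Key concept: list.copy() creates independent copy.
Step by step:
`a = [4, 6, 9]` → a = [4, 6, 9]
`b = a.copy()` → b = [4, 6, 9]
`a.append(473)` → a = [4, 6, 9, 473]
`print(a)` → prints [4, 6, 9, 473]
`print(b)` → prints [4, 6, 9]

Answer:
[4, 6, 9, 473]
[4, 6, 9]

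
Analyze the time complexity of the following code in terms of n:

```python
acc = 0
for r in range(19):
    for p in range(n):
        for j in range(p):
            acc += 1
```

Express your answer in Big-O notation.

Each loop level contributes: 1 × n × n. Multiplying the contributions gives O(n^2).

Answer: O(n^2)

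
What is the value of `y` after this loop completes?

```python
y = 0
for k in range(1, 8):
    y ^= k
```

XOR of 1 to 7
`y` takes the values: 0 → 1 → 3 → 0 → 4 → 1 → 7 → 0

Answer: 0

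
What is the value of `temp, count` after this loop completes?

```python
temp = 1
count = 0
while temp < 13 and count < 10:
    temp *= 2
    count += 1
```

Double until >= 13 or 10 iterations
`temp, count` takes the values: (1, 0) → (2, 0) → (2, 1) → (4, 1) → (4, 2) → (8, 2) → (8, 3) → (16, 3) → (16, 4)

Answer: 16, 4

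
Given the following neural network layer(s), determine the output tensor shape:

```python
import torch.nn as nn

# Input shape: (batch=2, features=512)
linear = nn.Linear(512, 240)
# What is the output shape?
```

Input: (2, 512) -> Output: (2, 240)

Answer: (2, 240)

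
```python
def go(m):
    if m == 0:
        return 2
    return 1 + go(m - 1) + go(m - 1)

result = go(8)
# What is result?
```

go(m) = 1 + 2·go(m-1), go(0)=2. Closed form: (2+1)·2^8 - 1 = 767.

Answer: 767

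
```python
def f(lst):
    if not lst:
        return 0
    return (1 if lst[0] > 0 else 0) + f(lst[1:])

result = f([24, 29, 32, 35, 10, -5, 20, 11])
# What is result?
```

Count of positive elements in [24, 29, 32, 35, 10, -5, 20, 11] = 7

Answer: 7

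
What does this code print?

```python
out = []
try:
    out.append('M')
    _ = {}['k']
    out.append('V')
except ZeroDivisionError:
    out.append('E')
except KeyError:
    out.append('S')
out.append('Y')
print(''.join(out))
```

Execution trace: 'M' (try body) → 'S' (except KeyError) → 'Y' (after the try/except). Output: MSY

Answer: MSY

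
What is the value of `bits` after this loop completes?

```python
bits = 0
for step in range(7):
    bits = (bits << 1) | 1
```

Build 7 consecutive 1-bits: 0b1111111
`bits` takes the values: 0 → 1 → 3 → 7 → 15 → 31 → 63 → 127

Answer: 127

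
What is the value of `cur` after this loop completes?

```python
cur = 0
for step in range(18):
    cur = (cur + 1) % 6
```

Increment mod 6, 18 times = 0
`cur` takes the values: 0 → 1 → 2 → 3 → 4 → 5 → 0 → 1 → 2 → 3 → 4 → 5 → 0 → 1 → 2 → 3 → 4 → 5 → 0

Answer: 0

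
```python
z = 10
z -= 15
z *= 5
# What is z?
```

Trace:
`z = 10` → z = 10
`z -= 15` → z = -5
`z *= 5` → z = -25
So z = -25

Answer: -25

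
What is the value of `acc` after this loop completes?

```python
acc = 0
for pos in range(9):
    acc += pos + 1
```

Start at 0, add 1 to 9 = 45
`acc` takes the values: 0 → 1 → 3 → 6 → 10 → 15 → 21 → 28 → 36 → 45

Answer: 45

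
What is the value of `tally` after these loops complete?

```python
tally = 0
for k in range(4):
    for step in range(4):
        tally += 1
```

4 * 4 = 16
`tally` takes the values: 0 → 1 → 2 → 3 → 4 → 5 → 6 → 7 → 8 → 9 → 10 → 11 → 12 → 13 → 14 → 15 → 16

Answer: 16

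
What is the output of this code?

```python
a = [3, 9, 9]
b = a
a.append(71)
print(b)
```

Key concept: basic list aliasing.
Step by step:
`a = [3, 9, 9]` → a = [3, 9, 9]
`b = a` → b = [3, 9, 9] (same object as a)
`a.append(71)` → a = [3, 9, 9, 71] (same object as b); b = [3, 9, 9, 71] (same object as a)
`print(b)` → prints [3, 9, 9, 71]

Answer: [3, 9, 9, 71]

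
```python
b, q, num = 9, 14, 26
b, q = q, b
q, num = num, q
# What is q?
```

Trace:
`b, q, num = 9, 14, 26` → b = 9; q = 14; num = 26
`b, q = q, b` → b = 14; q = 9
`q, num = num, q` → q = 26; num = 9
So q = 26

Answer: 26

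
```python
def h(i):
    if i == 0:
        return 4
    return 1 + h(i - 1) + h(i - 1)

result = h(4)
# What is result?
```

h(i) = 1 + 2·h(i-1), h(0)=4. Closed form: (4+1)·2^4 - 1 = 79.

Answer: 79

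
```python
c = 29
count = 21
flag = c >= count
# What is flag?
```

Trace:
`c = 29` → c = 29
`count = 21` → count = 21
`flag = c >= count` → flag = True
So flag = True

Answer: True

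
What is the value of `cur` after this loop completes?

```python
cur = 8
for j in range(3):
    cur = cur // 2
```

Halve 3 times: 8 // 2^3 = 1
`cur` takes the values: 8 → 4 → 2 → 1

Answer: 1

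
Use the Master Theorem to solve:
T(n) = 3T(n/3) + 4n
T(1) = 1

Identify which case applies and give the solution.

a=3, b=3, f(n)=4n. log_3(3) = 1. Since c=1 = 1, Case 2 applies: T(n) = Θ(n^log_b(a) · log n) = O(n log n).

Answer: O(n log n) - Case 2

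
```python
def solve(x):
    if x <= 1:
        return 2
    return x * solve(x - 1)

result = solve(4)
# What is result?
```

solve(4) = 4 * 3 * 2 * 2 = 48

Answer: 48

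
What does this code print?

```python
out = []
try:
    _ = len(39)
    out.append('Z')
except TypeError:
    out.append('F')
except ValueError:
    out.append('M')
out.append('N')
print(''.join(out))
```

Execution trace: 'F' (except TypeError) → 'N' (after the try/except). Output: FN

Answer: FN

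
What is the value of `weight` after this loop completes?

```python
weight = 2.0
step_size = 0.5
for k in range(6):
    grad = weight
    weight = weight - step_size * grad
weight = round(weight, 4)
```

Gradient descent: w = 2.0 * (1 - 0.5)^6
`weight` takes the values: 2.0 → 1.0 → 0.5 → 0.25 → 0.125 → 0.0625 → 0.03125 → 0.0312

Answer: 0.0312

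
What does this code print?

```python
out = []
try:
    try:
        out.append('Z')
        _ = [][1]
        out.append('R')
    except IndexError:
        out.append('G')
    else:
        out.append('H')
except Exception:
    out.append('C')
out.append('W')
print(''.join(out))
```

Execution trace: 'Z' (inner try body) → 'G' (inner except IndexError) → 'W' (after the try/except). Output: ZGW

Answer: ZGW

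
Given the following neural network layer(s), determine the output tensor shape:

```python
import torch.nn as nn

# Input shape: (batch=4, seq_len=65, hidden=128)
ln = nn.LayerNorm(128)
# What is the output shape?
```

Input: (4, 65, 128) -> Output: (4, 65, 128)

Answer: (4, 65, 128)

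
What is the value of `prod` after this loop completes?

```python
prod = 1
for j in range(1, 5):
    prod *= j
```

4! = 24
`prod` takes the values: 1 → 2 → 6 → 24

Answer: 24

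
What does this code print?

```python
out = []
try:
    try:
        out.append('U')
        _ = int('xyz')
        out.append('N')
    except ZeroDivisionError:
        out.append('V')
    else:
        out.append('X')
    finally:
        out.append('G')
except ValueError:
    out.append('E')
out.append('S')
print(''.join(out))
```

Execution trace: 'U' (try body) → 'G' (finally) → 'E' (outer except ValueError) → 'S' (after the try/except). Output: UGES

Answer: UGES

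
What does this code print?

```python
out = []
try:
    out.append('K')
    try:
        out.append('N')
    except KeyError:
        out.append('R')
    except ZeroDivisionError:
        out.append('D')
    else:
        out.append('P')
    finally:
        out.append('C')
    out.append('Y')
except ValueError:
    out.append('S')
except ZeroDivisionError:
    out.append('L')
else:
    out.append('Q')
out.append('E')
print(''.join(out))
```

Execution trace: 'K' (try body) → 'N' (inner try body, no exception) → 'P' (inner else) → 'C' (inner finally) → 'Y' (try body, no exception) → 'Q' (else) → 'E' (after the try/except). Output: KNPCYQE

Answer: KNPCYQE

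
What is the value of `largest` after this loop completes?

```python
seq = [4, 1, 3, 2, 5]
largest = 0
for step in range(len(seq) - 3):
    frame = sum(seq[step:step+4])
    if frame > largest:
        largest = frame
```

Max sum of 4-element window in [4, 1, 3, 2, 5]
`largest` takes the values: 0 → 10 → 11

Answer: 11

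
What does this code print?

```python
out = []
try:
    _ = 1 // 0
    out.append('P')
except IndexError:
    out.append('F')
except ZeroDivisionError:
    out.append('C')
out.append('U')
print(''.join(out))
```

Execution trace: 'C' (except ZeroDivisionError) → 'U' (after the try/except). Output: CU

Answer: CU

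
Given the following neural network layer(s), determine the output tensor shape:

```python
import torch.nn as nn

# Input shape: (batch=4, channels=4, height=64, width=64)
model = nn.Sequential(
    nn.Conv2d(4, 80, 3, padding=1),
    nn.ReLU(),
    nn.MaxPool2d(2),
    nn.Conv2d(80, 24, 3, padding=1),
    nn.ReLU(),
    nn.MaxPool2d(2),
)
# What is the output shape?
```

Input: (4, 4, 64, 64) -> after first Conv2d: (4, 80, 64, 64) -> after first MaxPool2d: (4, 80, 32, 32) -> after second Conv2d: (4, 24, 32, 32) -> Output: (4, 24, 16, 16)

Answer: (4, 24, 16, 16)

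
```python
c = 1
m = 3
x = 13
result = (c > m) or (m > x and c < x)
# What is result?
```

Trace:
`c = 1` → c = 1
`m = 3` → m = 3
`x = 13` → x = 13
`result = (c > m) or (m > x and c < x)` → result = False
So result = False

Answer: False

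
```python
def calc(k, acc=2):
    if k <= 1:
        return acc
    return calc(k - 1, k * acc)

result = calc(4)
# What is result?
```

Accumulator trace (n, acc): (4, 2) -> (3, 8) -> (2, 24) -> (1, 48) -> return 48

Answer: 48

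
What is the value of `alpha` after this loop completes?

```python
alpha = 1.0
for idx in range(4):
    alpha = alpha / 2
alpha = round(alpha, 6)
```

Halving LR 4 times: 1 / 2^4
`alpha` takes the values: 1.0 → 0.5 → 0.25 → 0.125 → 0.0625

Answer: 0.0625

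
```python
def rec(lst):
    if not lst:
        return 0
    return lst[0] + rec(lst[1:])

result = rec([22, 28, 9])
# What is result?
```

22 + 28 + 9 + 0 = 59

Answer: 59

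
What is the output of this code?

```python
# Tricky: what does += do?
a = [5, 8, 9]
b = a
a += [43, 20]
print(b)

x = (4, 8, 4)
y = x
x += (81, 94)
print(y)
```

Key concept: += behavior differs for mutable vs immutable.
Step by step:
`a = [5, 8, 9]` → a = [5, 8, 9]
`b = a` → b = [5, 8, 9] (same object as a)
`a += [43, 20]` → a = [5, 8, 9, 43, 20] (same object as b); b = [5, 8, 9, 43, 20] (same object as a)
`print(b)` → prints [5, 8, 9, 43, 20]
`x = (4, 8, 4)` → x = (4, 8, 4)
`y = x` → y = (4, 8, 4)
`x += (81, 94)` → x = (4, 8, 4, 81, 94)
`print(y)` → prints (4, 8, 4)

Answer:
[5, 8, 9, 43, 20]
(4, 8, 4)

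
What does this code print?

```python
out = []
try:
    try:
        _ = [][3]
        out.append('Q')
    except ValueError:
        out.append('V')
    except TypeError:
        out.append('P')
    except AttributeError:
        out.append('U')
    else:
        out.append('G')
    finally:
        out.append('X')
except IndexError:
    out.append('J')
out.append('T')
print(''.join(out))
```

Execution trace: 'X' (finally) → 'J' (outer except IndexError) → 'T' (after the try/except). Output: XJT

Answer: XJT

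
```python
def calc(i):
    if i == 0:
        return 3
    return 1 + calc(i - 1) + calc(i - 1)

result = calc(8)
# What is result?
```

calc(i) = 1 + 2·calc(i-1), calc(0)=3. Closed form: (3+1)·2^8 - 1 = 1023.

Answer: 1023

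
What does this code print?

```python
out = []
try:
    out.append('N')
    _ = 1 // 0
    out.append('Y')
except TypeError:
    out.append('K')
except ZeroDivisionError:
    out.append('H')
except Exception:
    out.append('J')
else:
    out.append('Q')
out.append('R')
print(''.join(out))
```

Execution trace: 'N' (try body) → 'H' (except ZeroDivisionError) → 'R' (after the try/except). Output: NHR

Answer: NHR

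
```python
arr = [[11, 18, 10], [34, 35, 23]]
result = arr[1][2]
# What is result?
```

Trace:
`arr = [[11, 18, 10], [34, 35, 23]]` → arr = [[11, 18, 10], [34, 35, 23]]
`result = arr[1][2]` → result = 23
So result = 23

Answer: 23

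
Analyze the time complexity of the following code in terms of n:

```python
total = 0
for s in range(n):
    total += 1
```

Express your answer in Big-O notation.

Each loop level contributes: n. Multiplying the contributions gives O(n).

Answer: O(n)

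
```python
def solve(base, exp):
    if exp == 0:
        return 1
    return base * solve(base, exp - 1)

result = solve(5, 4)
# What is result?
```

solve(5, 4) = 5 * 5 * 5 * 5 = 625

Answer: 625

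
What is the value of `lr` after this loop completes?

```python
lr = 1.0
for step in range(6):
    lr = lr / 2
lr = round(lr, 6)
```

Halving LR 6 times: 1 / 2^6
`lr` takes the values: 1.0 → 0.5 → 0.25 → 0.125 → 0.0625 → 0.03125 → 0.015625

Answer: 0.015625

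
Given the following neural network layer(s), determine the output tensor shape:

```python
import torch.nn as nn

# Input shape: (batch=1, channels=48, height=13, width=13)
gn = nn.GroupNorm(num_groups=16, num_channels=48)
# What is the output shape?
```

Input: (1, 48, 13, 13) -> Output: (1, 48, 13, 13)

Answer: (1, 48, 13, 13)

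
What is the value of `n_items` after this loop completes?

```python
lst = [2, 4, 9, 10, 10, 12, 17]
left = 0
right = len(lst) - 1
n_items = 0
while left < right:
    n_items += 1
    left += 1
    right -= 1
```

Iterations until pointers meet (list length 7)
`n_items` takes the values: 0 → 1 → 2 → 3

Answer: 3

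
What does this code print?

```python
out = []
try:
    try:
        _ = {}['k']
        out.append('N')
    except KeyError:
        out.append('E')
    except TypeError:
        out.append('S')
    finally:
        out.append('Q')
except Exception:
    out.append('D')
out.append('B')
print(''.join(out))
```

Execution trace: 'E' (inner except KeyError) → 'Q' (inner finally) → 'B' (after the try/except). Output: EQB

Answer: EQB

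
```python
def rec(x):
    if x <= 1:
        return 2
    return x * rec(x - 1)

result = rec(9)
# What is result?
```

rec(9) = 9 * 8 * 7 * 6 * 5 * 4 * 3 * 2 * 2 = 725760

Answer: 725760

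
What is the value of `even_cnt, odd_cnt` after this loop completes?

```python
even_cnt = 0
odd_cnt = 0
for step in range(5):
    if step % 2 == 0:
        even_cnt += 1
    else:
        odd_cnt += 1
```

Count evens and odds in range(5)
`even_cnt, odd_cnt` takes the values: (0, 0) → (1, 0) → (1, 1) → (2, 1) → (2, 2) → (3, 2)

Answer: 3, 2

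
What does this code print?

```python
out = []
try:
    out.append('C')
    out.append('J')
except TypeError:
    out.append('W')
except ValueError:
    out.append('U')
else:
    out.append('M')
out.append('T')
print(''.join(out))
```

Execution trace: 'C' (try body) → 'J' (try body, no exception) → 'M' (else) → 'T' (after the try/except). Output: CJMT

Answer: CJMT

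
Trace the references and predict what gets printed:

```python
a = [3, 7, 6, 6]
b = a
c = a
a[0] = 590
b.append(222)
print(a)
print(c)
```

Key concept: multiple aliases.
Step by step:
`a = [3, 7, 6, 6]` → a = [3, 7, 6, 6]
`b = a` → b = [3, 7, 6, 6] (same object as a)
`c = a` → c = [3, 7, 6, 6] (same object as a, b)
`a[0] = 590` → a = [590, 7, 6, 6] (same object as b, c); b = [590, 7, 6, 6] (same object as a, c); c = [590, 7, 6, 6] (same object as a, b)
`b.append(222)` → a = [590, 7, 6, 6, 222] (same object as b, c); b = [590, 7, 6, 6, 222] (same object as a, c); c = [590, 7, 6, 6, 222] (same object as a, b)
`print(a)` → prints [590, 7, 6, 6, 222]
`print(c)` → prints [590, 7, 6, 6, 222]

Answer:
[590, 7, 6, 6, 222]
[590, 7, 6, 6, 222]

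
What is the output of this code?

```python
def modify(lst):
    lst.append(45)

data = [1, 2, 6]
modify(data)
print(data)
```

Key concept: function modifies passed list.
Step by step:
`data = [1, 2, 6]` → data = [1, 2, 6]
`modify(data)` → data = [1, 2, 6, 45]
`print(data)` → prints [1, 2, 6, 45]

Answer: [1, 2, 6, 45]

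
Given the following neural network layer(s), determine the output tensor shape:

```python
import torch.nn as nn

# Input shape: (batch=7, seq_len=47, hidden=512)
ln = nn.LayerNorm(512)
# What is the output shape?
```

Input: (7, 47, 512) -> Output: (7, 47, 512)

Answer: (7, 47, 512)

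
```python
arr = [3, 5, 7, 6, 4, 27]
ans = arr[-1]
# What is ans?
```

Trace:
`arr = [3, 5, 7, 6, 4, 27]` → arr = [3, 5, 7, 6, 4, 27]
`ans = arr[-1]` → ans = 27
So ans = 27

Answer: 27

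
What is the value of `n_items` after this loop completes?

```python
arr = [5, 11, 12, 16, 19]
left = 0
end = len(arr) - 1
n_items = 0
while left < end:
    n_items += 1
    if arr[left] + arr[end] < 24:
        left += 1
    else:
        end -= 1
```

Steps to find pair summing to 24
`n_items` takes the values: 0 → 1 → 2 → 3 → 4

Answer: 4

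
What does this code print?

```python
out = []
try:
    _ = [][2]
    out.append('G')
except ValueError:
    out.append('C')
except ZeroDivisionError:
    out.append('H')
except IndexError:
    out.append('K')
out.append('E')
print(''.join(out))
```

Execution trace: 'K' (except IndexError) → 'E' (after the try/except). Output: KE

Answer: KE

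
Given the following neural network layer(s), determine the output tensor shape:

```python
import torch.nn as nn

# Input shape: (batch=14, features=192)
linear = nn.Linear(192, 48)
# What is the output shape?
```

Input: (14, 192) -> Output: (14, 48)

Answer: (14, 48)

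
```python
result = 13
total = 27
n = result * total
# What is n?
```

Trace:
`result = 13` → result = 13
`total = 27` → total = 27
`n = result * total` → n = 351
So n = 351

Answer: 351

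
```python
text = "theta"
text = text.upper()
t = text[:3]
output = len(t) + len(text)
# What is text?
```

Trace:
`text = "theta"` → text = 'theta'
`text = text.upper()` → text = 'THETA'
`t = text[:3]` → t = 'THE'
`output = len(t) + len(text)` → output = 8
So text = 'THETA'

Answer: 'THETA'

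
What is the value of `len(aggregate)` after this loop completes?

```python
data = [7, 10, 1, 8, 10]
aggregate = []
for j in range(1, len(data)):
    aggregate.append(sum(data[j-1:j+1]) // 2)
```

Number of 2-element averages
`aggregate` takes the values: [] → [8] → [8, 5] → [8, 5, 4] → [8, 5, 4, 9]
So `len(aggregate)` = 4

Answer: 4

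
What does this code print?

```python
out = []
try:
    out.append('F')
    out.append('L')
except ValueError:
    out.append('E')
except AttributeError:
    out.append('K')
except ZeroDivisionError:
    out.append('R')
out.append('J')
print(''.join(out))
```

Execution trace: 'F' (try body) → 'L' (try body, no exception) → 'J' (after the try/except). Output: FLJ

Answer: FLJ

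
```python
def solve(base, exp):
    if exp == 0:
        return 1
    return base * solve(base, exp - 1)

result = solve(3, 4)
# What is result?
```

solve(3, 4) = 3 * 3 * 3 * 3 = 81

Answer: 81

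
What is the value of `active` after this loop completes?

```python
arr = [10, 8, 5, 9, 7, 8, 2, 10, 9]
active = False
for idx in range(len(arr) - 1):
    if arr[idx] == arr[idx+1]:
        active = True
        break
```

Check consecutive duplicates in [10, 8, 5, 9, 7, 8, 2, 10, 9]
`active` takes the values: False

Answer: False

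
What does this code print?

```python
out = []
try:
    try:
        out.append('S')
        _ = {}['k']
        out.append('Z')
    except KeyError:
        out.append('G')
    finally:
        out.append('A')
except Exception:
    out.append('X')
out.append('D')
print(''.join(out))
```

Execution trace: 'S' (inner try body) → 'G' (inner except KeyError) → 'A' (inner finally) → 'D' (after the try/except). Output: SGAD

Answer: SGAD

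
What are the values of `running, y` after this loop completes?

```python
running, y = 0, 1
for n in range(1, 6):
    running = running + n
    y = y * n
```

Sum and factorial of 1 to 5
`running, y` takes the values: (0, 1) → (1, 1) → (3, 1) → (3, 2) → (6, 2) → (6, 6) → (10, 6) → (10, 24) → (15, 24) → (15, 120)

Answer: 15, 120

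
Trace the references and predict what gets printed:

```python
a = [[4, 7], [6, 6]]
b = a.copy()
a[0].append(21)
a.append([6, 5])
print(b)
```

Key concept: shallow copy with nested lists.
Step by step:
`a = [[4, 7], [6, 6]]` → a = [[4, 7], [6, 6]]
`b = a.copy()` → b = [[4, 7], [6, 6]]
`a[0].append(21)` → a = [[4, 7, 21], [6, 6]]; b = [[4, 7, 21], [6, 6]]
`a.append([6, 5])` → a = [[4, 7, 21], [6, 6], [6, 5]]
`print(b)` → prints [[4, 7, 21], [6, 6]]

Answer: [[4, 7, 21], [6, 6]]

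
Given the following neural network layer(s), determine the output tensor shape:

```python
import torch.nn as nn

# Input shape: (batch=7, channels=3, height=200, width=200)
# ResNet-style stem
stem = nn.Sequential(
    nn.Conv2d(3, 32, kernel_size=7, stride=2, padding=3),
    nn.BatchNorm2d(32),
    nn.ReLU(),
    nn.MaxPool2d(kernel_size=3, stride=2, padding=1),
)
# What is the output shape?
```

Input: (7, 3, 200, 200) -> after Conv2d 7x7 stride=2: (7, 32, 100, 100) -> Output: (7, 32, 50, 50)

Answer: (7, 32, 50, 50)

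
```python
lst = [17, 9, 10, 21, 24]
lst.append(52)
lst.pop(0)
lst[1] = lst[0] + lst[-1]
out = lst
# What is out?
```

Trace:
`lst = [17, 9, 10, 21, 24]` → lst = [17, 9, 10, 21, 24]
`lst.append(52)` → lst = [17, 9, 10, 21, 24, 52]
`lst.pop(0)` → lst = [9, 10, 21, 24, 52]
`lst[1] = lst[0] + lst[-1]` → lst = [9, 61, 21, 24, 52]
`out = lst` → out = [9, 61, 21, 24, 52]
So out = [9, 61, 21, 24, 52]

Answer: [9, 61, 21, 24, 52]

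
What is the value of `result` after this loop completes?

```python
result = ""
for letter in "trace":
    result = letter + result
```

Reverse 'trace'
`result` takes the values: "" → "t" → "rt" → "art" → "cart" → "ecart"

Answer: "ecart"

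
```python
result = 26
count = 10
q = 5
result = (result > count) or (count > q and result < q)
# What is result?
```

Trace:
`result = 26` → result = 26
`count = 10` → count = 10
`q = 5` → q = 5
`result = (result > count) or (count > q and result < q)` → result = True
So result = True

Answer: True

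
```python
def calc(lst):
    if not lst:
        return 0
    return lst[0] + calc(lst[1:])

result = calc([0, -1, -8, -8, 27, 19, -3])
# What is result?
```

0 + (-1) + (-8) + (-8) + 27 + 19 + (-3) + 0 = 26

Answer: 26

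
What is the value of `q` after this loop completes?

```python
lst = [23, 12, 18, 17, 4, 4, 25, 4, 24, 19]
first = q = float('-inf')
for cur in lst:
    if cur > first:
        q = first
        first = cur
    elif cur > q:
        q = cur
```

Second largest (with repeats) in [23, 12, 18, 17, 4, 4, 25, 4, 24, 19]
`q` takes the values: -inf → 12 → 18 → 23 → 24

Answer: 24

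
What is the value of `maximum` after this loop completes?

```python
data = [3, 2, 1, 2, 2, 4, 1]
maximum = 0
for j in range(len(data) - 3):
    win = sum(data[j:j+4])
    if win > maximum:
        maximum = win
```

Max sum of 4-element window in [3, 2, 1, 2, 2, 4, 1]
`maximum` takes the values: 0 → 8 → 9

Answer: 9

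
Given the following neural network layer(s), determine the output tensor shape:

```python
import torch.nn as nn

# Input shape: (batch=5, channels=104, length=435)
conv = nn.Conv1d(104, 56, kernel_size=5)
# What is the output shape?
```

Input: (5, 104, 435) -> Output: (5, 56, 431)

Answer: (5, 56, 431)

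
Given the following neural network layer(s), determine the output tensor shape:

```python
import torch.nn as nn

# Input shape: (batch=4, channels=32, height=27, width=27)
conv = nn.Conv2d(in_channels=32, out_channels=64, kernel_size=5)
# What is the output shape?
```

Input: (4, 32, 27, 27) -> Output: (4, 64, 23, 23)

Answer: (4, 64, 23, 23)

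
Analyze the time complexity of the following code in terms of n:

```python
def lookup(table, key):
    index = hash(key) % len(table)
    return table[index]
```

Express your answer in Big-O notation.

This is Hash table lookup (average case). Time complexity: O(1).

Answer: O(1)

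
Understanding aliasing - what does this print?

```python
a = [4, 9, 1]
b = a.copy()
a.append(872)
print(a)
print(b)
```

Key concept: list.copy() creates independent copy.
Step by step:
`a = [4, 9, 1]` → a = [4, 9, 1]
`b = a.copy()` → b = [4, 9, 1]
`a.append(872)` → a = [4, 9, 1, 872]
`print(a)` → prints [4, 9, 1, 872]
`print(b)` → prints [4, 9, 1]

Answer:
[4, 9, 1, 872]
[4, 9, 1]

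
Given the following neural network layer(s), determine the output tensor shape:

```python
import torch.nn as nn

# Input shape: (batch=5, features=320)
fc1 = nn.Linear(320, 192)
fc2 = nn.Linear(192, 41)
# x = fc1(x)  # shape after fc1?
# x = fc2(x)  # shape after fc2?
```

Input: (5, 320) -> after fc1: (5, 192) -> Output: (5, 41)

Answer: (5, 41)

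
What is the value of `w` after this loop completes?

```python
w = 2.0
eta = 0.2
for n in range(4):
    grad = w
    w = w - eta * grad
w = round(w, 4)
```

Gradient descent: w = 2.0 * (1 - 0.2)^4
`w` takes the values: 2.0 → 1.6 → 1.28 → 1.024 → 0.8192

Answer: 0.8192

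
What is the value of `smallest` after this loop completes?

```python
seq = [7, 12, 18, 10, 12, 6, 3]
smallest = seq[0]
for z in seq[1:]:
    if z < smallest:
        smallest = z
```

Minimum of [7, 12, 18, 10, 12, 6, 3]
`smallest` takes the values: 7 → 6 → 3

Answer: 3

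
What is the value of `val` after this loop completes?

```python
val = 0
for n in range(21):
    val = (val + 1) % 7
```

Increment mod 7, 21 times = 0
`val` takes the values: 0 → 1 → 2 → 3 → 4 → 5 → 6 → 0 → 1 → 2 → 3 → 4 → 5 → 6 → 0 → 1 → 2 → 3 → 4 → 5 → 6 → 0

Answer: 0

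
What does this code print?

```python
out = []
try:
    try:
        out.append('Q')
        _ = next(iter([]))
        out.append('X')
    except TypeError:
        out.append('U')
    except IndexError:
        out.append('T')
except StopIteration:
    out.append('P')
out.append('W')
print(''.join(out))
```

Execution trace: 'Q' (try body) → 'P' (outer except StopIteration) → 'W' (after the try/except). Output: QPW

Answer: QPW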